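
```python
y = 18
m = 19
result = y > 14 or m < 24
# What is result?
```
Trace:
  y=18
  y=18, m=19
  y=18, m=19, result=True

Final answer: True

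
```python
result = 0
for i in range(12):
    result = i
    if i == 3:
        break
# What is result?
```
Trace:
  result=0
  result=0, i=0
  result=1, i=1
  result=2, i=2
  result=3, i=3

Final answer: 3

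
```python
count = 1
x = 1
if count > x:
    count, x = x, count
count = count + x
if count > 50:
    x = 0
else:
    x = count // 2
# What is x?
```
Trace:
  count=1
  count=1, x=1
  count=1, x=1
  count=2, x=1
  count=2, x=1

Final answer: 1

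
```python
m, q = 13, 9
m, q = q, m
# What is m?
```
Trace:
  m=13, q=9
  m=9, q=13

Final answer: 9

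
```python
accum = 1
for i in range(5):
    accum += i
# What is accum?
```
Trace:
  accum=1
  accum=1, i=0
  accum=2, i=1
  accum=4, i=2
  accum=7, i=3
  accum=11, i=4

Final answer: 11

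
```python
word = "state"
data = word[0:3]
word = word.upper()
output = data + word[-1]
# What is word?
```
Trace:
  word='state'
  word='state', data='sta'
  word='STATE', data='sta'
  word='STATE', data='sta', output='staE'

Final answer: 'STATE'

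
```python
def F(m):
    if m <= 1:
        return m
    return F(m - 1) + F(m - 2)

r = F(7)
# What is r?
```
Call trace (a repeated sub-call is expanded the first time; later identical calls just restate its return value):
F(m=7)
  F(m=6)
    F(m=5)
      F(m=4)
        F(m=3)
          F(m=2)
            F(m=1)
            -> return 1
            F(m=0)
            -> return 0
          -> return 1
          F(m=1)
          -> return 1
        -> return 2
        F(m=2) -> return 1  (same call as traced above)
      -> return 3
      F(m=3) -> return 2  (same call as traced above)
    -> return 5
    F(m=4) -> return 3  (same call as traced above)
  -> return 8
  F(m=5) -> return 5  (same call as traced above)
-> return 13

Final answer: 13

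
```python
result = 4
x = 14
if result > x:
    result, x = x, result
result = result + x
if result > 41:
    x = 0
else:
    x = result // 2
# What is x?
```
Trace:
  result=4
  result=4, x=14
  result=4, x=14
  result=18, x=14
  result=18, x=9

Final answer: 9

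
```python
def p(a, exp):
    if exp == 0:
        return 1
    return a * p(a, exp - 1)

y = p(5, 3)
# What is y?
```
Call trace:
p(a=5, exp=3)
  p(a=5, exp=2)
    p(a=5, exp=1)
      p(a=5, exp=0)
      -> return 1
    -> return 5
  -> return 25
-> return 125

Final answer: 125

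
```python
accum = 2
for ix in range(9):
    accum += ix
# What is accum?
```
Trace:
  accum=2
  accum=2, ix=0
  accum=3, ix=1
  accum=5, ix=2
  accum=8, ix=3
  accum=12, ix=4
  accum=17, ix=5
  accum=23, ix=6
  accum=30, ix=7
  accum=38, ix=8

Final answer: 38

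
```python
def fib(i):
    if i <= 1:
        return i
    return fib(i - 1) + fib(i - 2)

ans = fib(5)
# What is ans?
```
Call trace (a repeated sub-call is expanded the first time; later identical calls just restate its return value):
fib(i=5)
  fib(i=4)
    fib(i=3)
      fib(i=2)
        fib(i=1)
        -> return 1
        fib(i=0)
        -> return 0
      -> return 1
      fib(i=1)
      -> return 1
    -> return 2
    fib(i=2) -> return 1  (same call as traced above)
  -> return 3
  fib(i=3) -> return 2  (same call as traced above)
-> return 5

Final answer: 5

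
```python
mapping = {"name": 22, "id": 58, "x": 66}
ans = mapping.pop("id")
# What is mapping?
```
Trace:
  mapping={'name': 22, 'id': 58, 'x': 66}
  mapping={'name': 22, 'x': 66}, ans=58

Final answer: {'name': 22, 'x': 66}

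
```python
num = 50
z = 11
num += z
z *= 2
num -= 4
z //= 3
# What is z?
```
Trace:
  num=50
  num=50, z=11
  num=61, z=11
  num=61, z=22
  num=57, z=22
  num=57, z=7

Final answer: 7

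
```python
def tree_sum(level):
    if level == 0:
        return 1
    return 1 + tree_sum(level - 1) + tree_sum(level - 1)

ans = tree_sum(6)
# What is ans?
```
Call trace (a repeated sub-call is expanded the first time; later identical calls just restate its return value):
tree_sum(level=6)
  tree_sum(level=5)
    tree_sum(level=4)
      tree_sum(level=3)
        tree_sum(level=2)
          tree_sum(level=1)
            tree_sum(level=0)
            -> return 1
            tree_sum(level=0)
            -> return 1
          -> return 3
          tree_sum(level=1) -> return 3  (same call as traced above)
        -> return 7
        tree_sum(level=2) -> return 7  (same call as traced above)
      -> return 15
      tree_sum(level=3) -> return 15  (same call as traced above)
    -> return 31
    tree_sum(level=4) -> return 31  (same call as traced above)
  -> return 63
  tree_sum(level=5) -> return 63  (same call as traced above)
-> return 127

Final answer: 127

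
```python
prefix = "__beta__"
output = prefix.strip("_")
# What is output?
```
Trace:
  prefix='__beta__'
  prefix='__beta__', output='beta'

Final answer: 'beta'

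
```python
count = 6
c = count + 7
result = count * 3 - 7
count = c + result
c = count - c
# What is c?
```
Trace:
  count=6
  count=6, c=13
  count=6, c=13, result=11
  count=24, c=13, result=11
  count=24, c=11, result=11

Final answer: 11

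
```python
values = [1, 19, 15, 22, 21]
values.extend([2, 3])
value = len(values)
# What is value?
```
Trace:
  values=[1, 19, 15, 22, 21]
  values=[1, 19, 15, 22, 21, 2, 3]
  values=[1, 19, 15, 22, 21, 2, 3], value=7

Final answer: 7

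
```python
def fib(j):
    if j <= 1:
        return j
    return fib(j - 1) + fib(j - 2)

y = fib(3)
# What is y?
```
Call trace:
fib(j=3)
  fib(j=2)
    fib(j=1)
    -> return 1
    fib(j=0)
    -> return 0
  -> return 1
  fib(j=1)
  -> return 1
-> return 2

Final answer: 2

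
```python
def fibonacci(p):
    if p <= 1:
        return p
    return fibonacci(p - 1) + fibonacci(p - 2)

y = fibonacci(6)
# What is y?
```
Call trace (a repeated sub-call is expanded the first time; later identical calls just restate its return value):
fibonacci(p=6)
  fibonacci(p=5)
    fibonacci(p=4)
      fibonacci(p=3)
        fibonacci(p=2)
          fibonacci(p=1)
          -> return 1
          fibonacci(p=0)
          -> return 0
        -> return 1
        fibonacci(p=1)
        -> return 1
      -> return 2
      fibonacci(p=2) -> return 1  (same call as traced above)
    -> return 3
    fibonacci(p=3) -> return 2  (same call as traced above)
  -> return 5
  fibonacci(p=4) -> return 3  (same call as traced above)
-> return 8

Final answer: 8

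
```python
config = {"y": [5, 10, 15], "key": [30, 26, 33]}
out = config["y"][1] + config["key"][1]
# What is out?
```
Trace:
  config={'y': [5, 10, 15], 'key': [30, 26, 33]}
  config={'y': [5, 10, 15], 'key': [30, 26, 33]}, out=36

Final answer: 36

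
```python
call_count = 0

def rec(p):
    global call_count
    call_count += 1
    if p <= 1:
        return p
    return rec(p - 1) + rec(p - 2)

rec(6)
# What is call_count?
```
Call trace (a repeated sub-call is expanded the first time; later identical calls just restate its return value):
rec(p=6)
  rec(p=5)
    rec(p=4)
      rec(p=3)
        rec(p=2)
          rec(p=1)
          -> return 1
          rec(p=0)
          -> return 0
        -> return 1
        rec(p=1)
        -> return 1
      -> return 2
      rec(p=2) -> return 1  (same call as traced above)
    -> return 3
    rec(p=3) -> return 2  (same call as traced above)
  -> return 5
  rec(p=4) -> return 3  (same call as traced above)
-> return 8

call_count is incremented once per call, so count the calls in each subtree. Let C(p) = number of calls made by rec(p).
C(0) = C(1) = 1 (base case, no recursion); C(p) = 1 + C(p - 1) + C(p - 2) otherwise.
C(2) = 1 + C(1) + C(0) = 1 + 1 + 1 = 3
C(3) = 1 + C(2) + C(1) = 1 + 3 + 1 = 5
C(4) = 1 + C(3) + C(2) = 1 + 5 + 3 = 9
C(5) = 1 + C(4) + C(3) = 1 + 9 + 5 = 15
C(6) = 1 + C(5) + C(4) = 1 + 15 + 9 = 25
call_count = C(6) = 25

Final answer: 25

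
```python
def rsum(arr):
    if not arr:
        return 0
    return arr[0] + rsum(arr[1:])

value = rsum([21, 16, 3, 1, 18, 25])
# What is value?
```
Call trace:
rsum(arr=[21, 16, 3, 1, 18, 25])
  rsum(arr=[16, 3, 1, 18, 25])
    rsum(arr=[3, 1, 18, 25])
      rsum(arr=[1, 18, 25])
        rsum(arr=[18, 25])
          rsum(arr=[25])
            rsum(arr=[])
            -> return 0
          -> return 25
        -> return 43
      -> return 44
    -> return 47
  -> return 63
-> return 84

Final answer: 84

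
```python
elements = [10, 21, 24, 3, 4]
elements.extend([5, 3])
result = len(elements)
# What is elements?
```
Trace:
  elements=[10, 21, 24, 3, 4]
  elements=[10, 21, 24, 3, 4, 5, 3]
  elements=[10, 21, 24, 3, 4, 5, 3], result=7

Final answer: [10, 21, 24, 3, 4, 5, 3]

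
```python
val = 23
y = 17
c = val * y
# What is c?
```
Trace:
  val=23
  val=23, y=17
  val=23, y=17, c=391

Final answer: 391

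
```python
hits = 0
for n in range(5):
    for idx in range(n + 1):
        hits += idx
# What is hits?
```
Trace:
  hits=0
  hits=0, n=0, idx=0
  hits=0, n=1, idx=0
  hits=1, n=1, idx=1
  hits=1, n=2, idx=0
  hits=2, n=2, idx=1
  hits=4, n=2, idx=2
  hits=4, n=3, idx=0
  hits=5, n=3, idx=1
  hits=7, n=3, idx=2
  hits=10, n=3, idx=3
  hits=10, n=4, idx=0
  hits=11, n=4, idx=1
  hits=13, n=4, idx=2
  hits=16, n=4, idx=3
  hits=20, n=4, idx=4

Final answer: 20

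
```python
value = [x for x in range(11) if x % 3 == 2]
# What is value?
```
Trace:
  x=0
  x=1
  x=2
  x=3
  x=4
  x=5
  x=6
  x=7
  x=8
  x=9
  x=10
  value=[2, 5, 8]

Final answer: [2, 5, 8]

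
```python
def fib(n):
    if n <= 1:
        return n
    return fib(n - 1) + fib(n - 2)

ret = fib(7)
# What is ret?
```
Call trace (a repeated sub-call is expanded the first time; later identical calls just restate its return value):
fib(n=7)
  fib(n=6)
    fib(n=5)
      fib(n=4)
        fib(n=3)
          fib(n=2)
            fib(n=1)
            -> return 1
            fib(n=0)
            -> return 0
          -> return 1
          fib(n=1)
          -> return 1
        -> return 2
        fib(n=2) -> return 1  (same call as traced above)
      -> return 3
      fib(n=3) -> return 2  (same call as traced above)
    -> return 5
    fib(n=4) -> return 3  (same call as traced above)
  -> return 8
  fib(n=5) -> return 5  (same call as traced above)
-> return 13

Final answer: 13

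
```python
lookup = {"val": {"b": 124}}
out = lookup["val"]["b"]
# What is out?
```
Trace:
  lookup={'val': {'b': 124}}
  lookup={'val': {'b': 124}}, out=124

Final answer: 124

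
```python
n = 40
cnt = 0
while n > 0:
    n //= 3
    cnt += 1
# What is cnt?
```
Trace:
  n=40
  n=40, cnt=0
  n=13, cnt=1
  n=4, cnt=2
  n=1, cnt=3
  n=0, cnt=4

Final answer: 4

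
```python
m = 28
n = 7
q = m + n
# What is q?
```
Trace:
  m=28
  m=28, n=7
  m=28, n=7, q=35

Final answer: 35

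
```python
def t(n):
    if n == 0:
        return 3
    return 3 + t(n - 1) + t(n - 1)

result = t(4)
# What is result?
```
Call trace (a repeated sub-call is expanded the first time; later identical calls just restate its return value):
t(n=4)
  t(n=3)
    t(n=2)
      t(n=1)
        t(n=0)
        -> return 3
        t(n=0)
        -> return 3
      -> return 9
      t(n=1) -> return 9  (same call as traced above)
    -> return 21
    t(n=2) -> return 21  (same call as traced above)
  -> return 45
  t(n=3) -> return 45  (same call as traced above)
-> return 93

Final answer: 93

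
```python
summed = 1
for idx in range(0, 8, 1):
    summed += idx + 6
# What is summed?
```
Trace:
  summed=1
  summed=7, idx=0
  summed=14, idx=1
  summed=22, idx=2
  summed=31, idx=3
  summed=41, idx=4
  summed=52, idx=5
  summed=64, idx=6
  summed=77, idx=7

Final answer: 77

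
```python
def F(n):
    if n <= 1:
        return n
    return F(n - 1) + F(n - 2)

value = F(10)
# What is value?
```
Call trace (a repeated sub-call is expanded the first time; later identical calls just restate its return value):
F(n=10)
  F(n=9)
    F(n=8)
      F(n=7)
        F(n=6)
          F(n=5)
            F(n=4)
              F(n=3)
                F(n=2)
                  F(n=1)
                  -> return 1
                  F(n=0)
                  -> return 0
                -> return 1
                F(n=1)
                -> return 1
              -> return 2
              F(n=2) -> return 1  (same call as traced above)
            -> return 3
            F(n=3) -> return 2  (same call as traced above)
          -> return 5
          F(n=4) -> return 3  (same call as traced above)
        -> return 8
        F(n=5) -> return 5  (same call as traced above)
      -> return 13
      F(n=6) -> return 8  (same call as traced above)
    -> return 21
    F(n=7) -> return 13  (same call as traced above)
  -> return 34
  F(n=8) -> return 21  (same call as traced above)
-> return 55

Final answer: 55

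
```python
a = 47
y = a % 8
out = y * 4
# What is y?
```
Trace:
  a=47
  a=47, y=7
  a=47, y=7, out=28

Final answer: 7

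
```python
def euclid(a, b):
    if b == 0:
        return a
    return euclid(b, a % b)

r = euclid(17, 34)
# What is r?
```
Call trace:
euclid(a=17, b=34)
  euclid(a=34, b=17)
    euclid(a=17, b=0)
    -> return 17
  -> return 17
-> return 17

Final answer: 17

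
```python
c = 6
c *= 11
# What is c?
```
Trace:
  c=6
  c=66

Final answer: 66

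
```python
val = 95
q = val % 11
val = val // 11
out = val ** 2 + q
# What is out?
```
Trace:
  val=95
  val=95, q=7
  val=8, q=7
  val=8, q=7, out=71

Final answer: 71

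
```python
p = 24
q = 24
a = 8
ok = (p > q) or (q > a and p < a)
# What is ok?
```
Trace:
  p=24
  p=24, q=24
  p=24, q=24, a=8
  p=24, q=24, a=8, ok=False

Final answer: False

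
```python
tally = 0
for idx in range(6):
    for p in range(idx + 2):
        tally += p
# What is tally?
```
Trace:
  tally=0
  tally=0, idx=0, p=0
  tally=1, idx=0, p=1
  tally=1, idx=1, p=0
  tally=2, idx=1, p=1
  tally=4, idx=1, p=2
  tally=4, idx=2, p=0
  tally=5, idx=2, p=1
  tally=7, idx=2, p=2
  tally=10, idx=2, p=3
  tally=10, idx=3, p=0
  tally=11, idx=3, p=1
  tally=13, idx=3, p=2
  tally=16, idx=3, p=3
  tally=20, idx=3, p=4
  tally=20, idx=4, p=0
  tally=21, idx=4, p=1
  tally=23, idx=4, p=2
  tally=26, idx=4, p=3
  tally=30, idx=4, p=4
  tally=35, idx=4, p=5
  tally=35, idx=5, p=0
  tally=36, idx=5, p=1
  tally=38, idx=5, p=2
  tally=41, idx=5, p=3
  tally=45, idx=5, p=4
  tally=50, idx=5, p=5
  tally=56, idx=5, p=6

Final answer: 56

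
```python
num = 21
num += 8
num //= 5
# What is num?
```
Trace:
  num=21
  num=29
  num=5

Final answer: 5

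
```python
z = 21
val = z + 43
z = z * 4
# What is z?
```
Trace:
  z=21
  z=21, val=64
  z=84, val=64

Final answer: 84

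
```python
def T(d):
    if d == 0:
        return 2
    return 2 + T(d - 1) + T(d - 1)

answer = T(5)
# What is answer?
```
Call trace (a repeated sub-call is expanded the first time; later identical calls just restate its return value):
T(d=5)
  T(d=4)
    T(d=3)
      T(d=2)
        T(d=1)
          T(d=0)
          -> return 2
          T(d=0)
          -> return 2
        -> return 6
        T(d=1) -> return 6  (same call as traced above)
      -> return 14
      T(d=2) -> return 14  (same call as traced above)
    -> return 30
    T(d=3) -> return 30  (same call as traced above)
  -> return 62
  T(d=4) -> return 62  (same call as traced above)
-> return 126

Final answer: 126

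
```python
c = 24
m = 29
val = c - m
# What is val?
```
Trace:
  c=24
  c=24, m=29
  c=24, m=29, val=-5

Final answer: -5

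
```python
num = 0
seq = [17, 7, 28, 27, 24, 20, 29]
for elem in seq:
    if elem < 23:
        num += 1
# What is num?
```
Trace:
  num=0
  num=1, elem=17
  num=2, elem=7
  num=2, elem=28
  num=2, elem=27
  num=2, elem=24
  num=3, elem=20
  num=3, elem=29

Final answer: 3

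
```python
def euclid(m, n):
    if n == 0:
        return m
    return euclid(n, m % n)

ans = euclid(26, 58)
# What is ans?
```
Call trace:
euclid(m=26, n=58)
  euclid(m=58, n=26)
    euclid(m=26, n=6)
      euclid(m=6, n=2)
        euclid(m=2, n=0)
        -> return 2
      -> return 2
    -> return 2
  -> return 2
-> return 2

Final answer: 2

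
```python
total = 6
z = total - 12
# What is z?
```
Trace:
  total=6
  total=6, z=-6

Final answer: -6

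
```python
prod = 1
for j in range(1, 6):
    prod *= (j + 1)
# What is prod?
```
Trace:
  prod=1
  prod=2, j=1
  prod=6, j=2
  prod=24, j=3
  prod=120, j=4
  prod=720, j=5

Final answer: 720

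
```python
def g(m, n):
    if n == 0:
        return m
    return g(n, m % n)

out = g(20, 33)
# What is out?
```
Call trace:
g(m=20, n=33)
  g(m=33, n=20)
    g(m=20, n=13)
      g(m=13, n=7)
        g(m=7, n=6)
          g(m=6, n=1)
            g(m=1, n=0)
            -> return 1
          -> return 1
        -> return 1
      -> return 1
    -> return 1
  -> return 1
-> return 1

Final answer: 1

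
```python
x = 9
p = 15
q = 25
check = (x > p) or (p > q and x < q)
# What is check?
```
Trace:
  x=9
  x=9, p=15
  x=9, p=15, q=25
  x=9, p=15, q=25, check=False

Final answer: False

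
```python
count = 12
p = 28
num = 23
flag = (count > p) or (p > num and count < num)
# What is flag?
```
Trace:
  count=12
  count=12, p=28
  count=12, p=28, num=23
  count=12, p=28, num=23, flag=True

Final answer: True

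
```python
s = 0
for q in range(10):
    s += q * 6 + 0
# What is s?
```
Trace:
  s=0
  s=0, q=0
  s=6, q=1
  s=18, q=2
  s=36, q=3
  s=60, q=4
  s=90, q=5
  s=126, q=6
  s=168, q=7
  s=216, q=8
  s=270, q=9

Final answer: 270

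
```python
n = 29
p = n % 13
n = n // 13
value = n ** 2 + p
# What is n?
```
Trace:
  n=29
  n=29, p=3
  n=2, p=3
  n=2, p=3, value=7

Final answer: 2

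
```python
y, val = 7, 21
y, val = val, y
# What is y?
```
Trace:
  y=7, val=21
  y=21, val=7

Final answer: 21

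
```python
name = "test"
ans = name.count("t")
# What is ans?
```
Trace:
  name='test'
  name='test', ans=2

Final answer: 2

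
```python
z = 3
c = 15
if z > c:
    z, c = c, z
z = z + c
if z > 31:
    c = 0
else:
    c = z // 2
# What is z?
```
Trace:
  z=3
  z=3, c=15
  z=3, c=15
  z=18, c=15
  z=18, c=9

Final answer: 18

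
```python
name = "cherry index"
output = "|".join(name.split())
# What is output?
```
Trace:
  name='cherry index'
  name='cherry index', output='cherry|index'

Final answer: 'cherry|index'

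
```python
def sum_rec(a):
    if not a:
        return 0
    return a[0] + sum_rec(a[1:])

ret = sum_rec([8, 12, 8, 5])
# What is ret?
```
Call trace:
sum_rec(a=[8, 12, 8, 5])
  sum_rec(a=[12, 8, 5])
    sum_rec(a=[8, 5])
      sum_rec(a=[5])
        sum_rec(a=[])
        -> return 0
      -> return 5
    -> return 13
  -> return 25
-> return 33

Final answer: 33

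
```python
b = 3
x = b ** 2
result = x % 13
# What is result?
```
Trace:
  b=3
  b=3, x=9
  b=3, x=9, result=9

Final answer: 9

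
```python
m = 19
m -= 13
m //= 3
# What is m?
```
Trace:
  m=19
  m=6
  m=2

Final answer: 2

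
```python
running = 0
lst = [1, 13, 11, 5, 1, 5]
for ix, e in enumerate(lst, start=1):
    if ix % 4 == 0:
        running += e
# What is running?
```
Trace:
  running=0
  running=0, ix=1, e=1
  running=0, ix=2, e=13
  running=0, ix=3, e=11
  running=5, ix=4, e=5
  running=5, ix=5, e=1
  running=5, ix=6, e=5

Final answer: 5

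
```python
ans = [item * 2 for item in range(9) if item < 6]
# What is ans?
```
Trace:
  item=0
  item=1
  item=2
  item=3
  item=4
  item=5
  item=6
  item=7
  item=8
  ans=[0, 2, 4, 6, 8, 10]

Final answer: [0, 2, 4, 6, 8, 10]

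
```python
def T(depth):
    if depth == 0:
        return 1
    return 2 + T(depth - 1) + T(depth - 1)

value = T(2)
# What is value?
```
Call trace (a repeated sub-call is expanded the first time; later identical calls just restate its return value):
T(depth=2)
  T(depth=1)
    T(depth=0)
    -> return 1
    T(depth=0)
    -> return 1
  -> return 4
  T(depth=1) -> return 4  (same call as traced above)
-> return 10

Final answer: 10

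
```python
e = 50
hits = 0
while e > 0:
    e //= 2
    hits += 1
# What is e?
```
Trace:
  e=50
  e=50, hits=0
  e=25, hits=1
  e=12, hits=2
  e=6, hits=3
  e=3, hits=4
  e=1, hits=5
  e=0, hits=6

Final answer: 0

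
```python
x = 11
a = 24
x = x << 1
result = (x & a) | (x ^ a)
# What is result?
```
Trace:
  x=11
  x=11, a=24
  x=22, a=24
  x=22, a=24, result=30

Final answer: 30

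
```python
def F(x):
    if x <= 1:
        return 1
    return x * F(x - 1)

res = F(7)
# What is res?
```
Call trace:
F(x=7)
  F(x=6)
    F(x=5)
      F(x=4)
        F(x=3)
          F(x=2)
            F(x=1)
            -> return 1
          -> return 2
        -> return 6
      -> return 24
    -> return 120
  -> return 720
-> return 5040

Final answer: 5040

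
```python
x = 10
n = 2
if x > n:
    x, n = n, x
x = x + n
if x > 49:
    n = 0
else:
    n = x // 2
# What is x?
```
Trace:
  x=10
  x=10, n=2
  x=2, n=10
  x=12, n=10
  x=12, n=6

Final answer: 12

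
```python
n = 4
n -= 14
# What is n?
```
Trace:
  n=4
  n=-10

Final answer: -10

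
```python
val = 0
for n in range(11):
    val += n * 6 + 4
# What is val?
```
Trace:
  val=0
  val=4, n=0
  val=14, n=1
  val=30, n=2
  val=52, n=3
  val=80, n=4
  val=114, n=5
  val=154, n=6
  val=200, n=7
  val=252, n=8
  val=310, n=9
  val=374, n=10

Final answer: 374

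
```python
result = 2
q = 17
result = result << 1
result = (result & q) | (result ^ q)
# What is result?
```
Trace:
  result=2
  result=2, q=17
  result=4, q=17
  result=21, q=17

Final answer: 21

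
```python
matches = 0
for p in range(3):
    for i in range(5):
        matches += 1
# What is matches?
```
Trace:
  matches=0
  matches=1, p=0, i=0
  matches=2, p=0, i=1
  matches=3, p=0, i=2
  matches=4, p=0, i=3
  matches=5, p=0, i=4
  matches=6, p=1, i=0
  matches=7, p=1, i=1
  matches=8, p=1, i=2
  matches=9, p=1, i=3
  matches=10, p=1, i=4
  matches=11, p=2, i=0
  matches=12, p=2, i=1
  matches=13, p=2, i=2
  matches=14, p=2, i=3
  matches=15, p=2, i=4

Final answer: 15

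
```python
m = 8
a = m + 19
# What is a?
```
Trace:
  m=8
  m=8, a=27

Final answer: 27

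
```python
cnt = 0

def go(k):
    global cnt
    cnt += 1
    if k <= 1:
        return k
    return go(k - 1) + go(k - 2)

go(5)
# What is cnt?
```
Call trace (a repeated sub-call is expanded the first time; later identical calls just restate its return value):
go(k=5)
  go(k=4)
    go(k=3)
      go(k=2)
        go(k=1)
        -> return 1
        go(k=0)
        -> return 0
      -> return 1
      go(k=1)
      -> return 1
    -> return 2
    go(k=2) -> return 1  (same call as traced above)
  -> return 3
  go(k=3) -> return 2  (same call as traced above)
-> return 5

cnt is incremented once per call, so count the calls in each subtree. Let C(k) = number of calls made by go(k).
C(0) = C(1) = 1 (base case, no recursion); C(k) = 1 + C(k - 1) + C(k - 2) otherwise.
C(2) = 1 + C(1) + C(0) = 1 + 1 + 1 = 3
C(3) = 1 + C(2) + C(1) = 1 + 3 + 1 = 5
C(4) = 1 + C(3) + C(2) = 1 + 5 + 3 = 9
C(5) = 1 + C(4) + C(3) = 1 + 9 + 5 = 15
cnt = C(5) = 15

Final answer: 15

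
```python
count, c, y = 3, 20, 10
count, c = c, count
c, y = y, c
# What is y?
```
Trace:
  count=3, c=20, y=10
  count=20, c=3, y=10
  count=20, c=10, y=3

Final answer: 3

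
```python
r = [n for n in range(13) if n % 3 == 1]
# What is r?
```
Trace:
  n=0
  n=1
  n=2
  n=3
  n=4
  n=5
  n=6
  n=7
  n=8
  n=9
  n=10
  n=11
  n=12
  r=[1, 4, 7, 10]

Final answer: [1, 4, 7, 10]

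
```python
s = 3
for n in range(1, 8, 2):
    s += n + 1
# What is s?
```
Trace:
  s=3
  s=5, n=1
  s=9, n=3
  s=15, n=5
  s=23, n=7

Final answer: 23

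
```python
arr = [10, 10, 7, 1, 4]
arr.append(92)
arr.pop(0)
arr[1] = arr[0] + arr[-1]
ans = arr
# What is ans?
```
Trace:
  arr=[10, 10, 7, 1, 4]
  arr=[10, 10, 7, 1, 4, 92]
  arr=[10, 7, 1, 4, 92]
  arr=[10, 102, 1, 4, 92]
  arr=[10, 102, 1, 4, 92], ans=[10, 102, 1, 4, 92]

Final answer: [10, 102, 1, 4, 92]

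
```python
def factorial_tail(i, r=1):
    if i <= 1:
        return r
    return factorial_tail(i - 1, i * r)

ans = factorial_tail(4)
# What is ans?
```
Call trace:
factorial_tail(i=4, r=1)
  factorial_tail(i=3, r=4)
    factorial_tail(i=2, r=12)
      factorial_tail(i=1, r=24)
      -> return 24
    -> return 24
  -> return 24
-> return 24

Final answer: 24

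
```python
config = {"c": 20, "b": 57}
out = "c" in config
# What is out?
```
Trace:
  config={'c': 20, 'b': 57}
  config={'c': 20, 'b': 57}, out=True

Final answer: True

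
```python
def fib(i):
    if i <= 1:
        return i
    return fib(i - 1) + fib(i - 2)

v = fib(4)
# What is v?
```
Call trace (a repeated sub-call is expanded the first time; later identical calls just restate its return value):
fib(i=4)
  fib(i=3)
    fib(i=2)
      fib(i=1)
      -> return 1
      fib(i=0)
      -> return 0
    -> return 1
    fib(i=1)
    -> return 1
  -> return 2
  fib(i=2) -> return 1  (same call as traced above)
-> return 3

Final answer: 3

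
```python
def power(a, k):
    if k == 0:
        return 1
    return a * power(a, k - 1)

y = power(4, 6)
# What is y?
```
Call trace:
power(a=4, k=6)
  power(a=4, k=5)
    power(a=4, k=4)
      power(a=4, k=3)
        power(a=4, k=2)
          power(a=4, k=1)
            power(a=4, k=0)
            -> return 1
          -> return 4
        -> return 16
      -> return 64
    -> return 256
  -> return 1024
-> return 4096

Final answer: 4096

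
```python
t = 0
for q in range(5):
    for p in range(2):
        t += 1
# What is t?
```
Trace:
  t=0
  t=1, q=0, p=0
  t=2, q=0, p=1
  t=3, q=1, p=0
  t=4, q=1, p=1
  t=5, q=2, p=0
  t=6, q=2, p=1
  t=7, q=3, p=0
  t=8, q=3, p=1
  t=9, q=4, p=0
  t=10, q=4, p=1

Final answer: 10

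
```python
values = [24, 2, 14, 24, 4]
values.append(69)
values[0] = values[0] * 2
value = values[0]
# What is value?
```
Trace:
  values=[24, 2, 14, 24, 4]
  values=[24, 2, 14, 24, 4, 69]
  values=[48, 2, 14, 24, 4, 69]
  values=[48, 2, 14, 24, 4, 69], value=48

Final answer: 48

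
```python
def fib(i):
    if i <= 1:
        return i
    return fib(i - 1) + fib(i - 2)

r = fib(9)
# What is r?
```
Call trace (a repeated sub-call is expanded the first time; later identical calls just restate its return value):
fib(i=9)
  fib(i=8)
    fib(i=7)
      fib(i=6)
        fib(i=5)
          fib(i=4)
            fib(i=3)
              fib(i=2)
                fib(i=1)
                -> return 1
                fib(i=0)
                -> return 0
              -> return 1
              fib(i=1)
              -> return 1
            -> return 2
            fib(i=2) -> return 1  (same call as traced above)
          -> return 3
          fib(i=3) -> return 2  (same call as traced above)
        -> return 5
        fib(i=4) -> return 3  (same call as traced above)
      -> return 8
      fib(i=5) -> return 5  (same call as traced above)
    -> return 13
    fib(i=6) -> return 8  (same call as traced above)
  -> return 21
  fib(i=7) -> return 13  (same call as traced above)
-> return 34

Final answer: 34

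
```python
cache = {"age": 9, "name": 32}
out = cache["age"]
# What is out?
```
Trace:
  cache={'age': 9, 'name': 32}
  cache={'age': 9, 'name': 32}, out=9

Final answer: 9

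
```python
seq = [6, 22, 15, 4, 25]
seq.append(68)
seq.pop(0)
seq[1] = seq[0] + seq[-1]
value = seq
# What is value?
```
Trace:
  seq=[6, 22, 15, 4, 25]
  seq=[6, 22, 15, 4, 25, 68]
  seq=[22, 15, 4, 25, 68]
  seq=[22, 90, 4, 25, 68]
  seq=[22, 90, 4, 25, 68], value=[22, 90, 4, 25, 68]

Final answer: [22, 90, 4, 25, 68]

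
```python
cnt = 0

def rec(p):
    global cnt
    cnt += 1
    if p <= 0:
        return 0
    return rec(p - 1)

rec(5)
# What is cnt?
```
Call trace:
rec(p=5)
  rec(p=4)
    rec(p=3)
      rec(p=2)
        rec(p=1)
          rec(p=0)
          -> return 0
        -> return 0
      -> return 0
    -> return 0
  -> return 0
-> return 0

cnt is incremented once per call. rec is entered once for each p = 5, 4, 3, 2, 1, 0 (the p <= 0 call returns without recursing), i.e. 5 + 1 calls.
cnt = 6

Final answer: 6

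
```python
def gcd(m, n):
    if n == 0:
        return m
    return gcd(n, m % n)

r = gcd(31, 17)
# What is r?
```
Call trace:
gcd(m=31, n=17)
  gcd(m=17, n=14)
    gcd(m=14, n=3)
      gcd(m=3, n=2)
        gcd(m=2, n=1)
          gcd(m=1, n=0)
          -> return 1
        -> return 1
      -> return 1
    -> return 1
  -> return 1
-> return 1

Final answer: 1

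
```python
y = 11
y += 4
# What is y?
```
Trace:
  y=11
  y=15

Final answer: 15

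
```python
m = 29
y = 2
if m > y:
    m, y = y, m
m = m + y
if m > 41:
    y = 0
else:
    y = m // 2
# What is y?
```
Trace:
  m=29
  m=29, y=2
  m=2, y=29
  m=31, y=29
  m=31, y=15

Final answer: 15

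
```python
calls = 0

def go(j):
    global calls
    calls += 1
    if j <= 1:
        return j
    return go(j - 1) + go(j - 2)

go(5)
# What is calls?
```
Call trace (a repeated sub-call is expanded the first time; later identical calls just restate its return value):
go(j=5)
  go(j=4)
    go(j=3)
      go(j=2)
        go(j=1)
        -> return 1
        go(j=0)
        -> return 0
      -> return 1
      go(j=1)
      -> return 1
    -> return 2
    go(j=2) -> return 1  (same call as traced above)
  -> return 3
  go(j=3) -> return 2  (same call as traced above)
-> return 5

calls is incremented once per call, so count the calls in each subtree. Let C(j) = number of calls made by go(j).
C(0) = C(1) = 1 (base case, no recursion); C(j) = 1 + C(j - 1) + C(j - 2) otherwise.
C(2) = 1 + C(1) + C(0) = 1 + 1 + 1 = 3
C(3) = 1 + C(2) + C(1) = 1 + 3 + 1 = 5
C(4) = 1 + C(3) + C(2) = 1 + 5 + 3 = 9
C(5) = 1 + C(4) + C(3) = 1 + 9 + 5 = 15
calls = C(5) = 15

Final answer: 15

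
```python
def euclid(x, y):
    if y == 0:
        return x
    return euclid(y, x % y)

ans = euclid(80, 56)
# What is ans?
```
Call trace:
euclid(x=80, y=56)
  euclid(x=56, y=24)
    euclid(x=24, y=8)
      euclid(x=8, y=0)
      -> return 8
    -> return 8
  -> return 8
-> return 8

Final answer: 8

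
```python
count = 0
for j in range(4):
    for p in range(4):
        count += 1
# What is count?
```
Trace:
  count=0
  count=1, j=0, p=0
  count=2, j=0, p=1
  count=3, j=0, p=2
  count=4, j=0, p=3
  count=5, j=1, p=0
  count=6, j=1, p=1
  count=7, j=1, p=2
  count=8, j=1, p=3
  count=9, j=2, p=0
  count=10, j=2, p=1
  count=11, j=2, p=2
  count=12, j=2, p=3
  count=13, j=3, p=0
  count=14, j=3, p=1
  count=15, j=3, p=2
  count=16, j=3, p=3

Final answer: 16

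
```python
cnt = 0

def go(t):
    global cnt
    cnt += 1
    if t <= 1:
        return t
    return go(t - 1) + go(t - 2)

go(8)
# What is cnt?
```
Call trace (a repeated sub-call is expanded the first time; later identical calls just restate its return value):
go(t=8)
  go(t=7)
    go(t=6)
      go(t=5)
        go(t=4)
          go(t=3)
            go(t=2)
              go(t=1)
              -> return 1
              go(t=0)
              -> return 0
            -> return 1
            go(t=1)
            -> return 1
          -> return 2
          go(t=2) -> return 1  (same call as traced above)
        -> return 3
        go(t=3) -> return 2  (same call as traced above)
      -> return 5
      go(t=4) -> return 3  (same call as traced above)
    -> return 8
    go(t=5) -> return 5  (same call as traced above)
  -> return 13
  go(t=6) -> return 8  (same call as traced above)
-> return 21

cnt is incremented once per call, so count the calls in each subtree. Let C(t) = number of calls made by go(t).
C(0) = C(1) = 1 (base case, no recursion); C(t) = 1 + C(t - 1) + C(t - 2) otherwise.
C(2) = 1 + C(1) + C(0) = 1 + 1 + 1 = 3
C(3) = 1 + C(2) + C(1) = 1 + 3 + 1 = 5
C(4) = 1 + C(3) + C(2) = 1 + 5 + 3 = 9
C(5) = 1 + C(4) + C(3) = 1 + 9 + 5 = 15
C(6) = 1 + C(5) + C(4) = 1 + 15 + 9 = 25
C(7) = 1 + C(6) + C(5) = 1 + 25 + 15 = 41
C(8) = 1 + C(7) + C(6) = 1 + 41 + 25 = 67
cnt = C(8) = 67

Final answer: 67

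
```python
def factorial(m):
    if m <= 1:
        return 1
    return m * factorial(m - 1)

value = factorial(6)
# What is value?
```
Call trace:
factorial(m=6)
  factorial(m=5)
    factorial(m=4)
      factorial(m=3)
        factorial(m=2)
          factorial(m=1)
          -> return 1
        -> return 2
      -> return 6
    -> return 24
  -> return 120
-> return 720

Final answer: 720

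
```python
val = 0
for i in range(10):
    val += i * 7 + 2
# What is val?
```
Trace:
  val=0
  val=2, i=0
  val=11, i=1
  val=27, i=2
  val=50, i=3
  val=80, i=4
  val=117, i=5
  val=161, i=6
  val=212, i=7
  val=270, i=8
  val=335, i=9

Final answer: 335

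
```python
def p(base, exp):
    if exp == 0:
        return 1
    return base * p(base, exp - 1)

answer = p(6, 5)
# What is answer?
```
Call trace:
p(base=6, exp=5)
  p(base=6, exp=4)
    p(base=6, exp=3)
      p(base=6, exp=2)
        p(base=6, exp=1)
          p(base=6, exp=0)
          -> return 1
        -> return 6
      -> return 36
    -> return 216
  -> return 1296
-> return 7776

Final answer: 7776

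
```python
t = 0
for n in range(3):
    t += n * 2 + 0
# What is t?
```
Trace:
  t=0
  t=0, n=0
  t=2, n=1
  t=6, n=2

Final answer: 6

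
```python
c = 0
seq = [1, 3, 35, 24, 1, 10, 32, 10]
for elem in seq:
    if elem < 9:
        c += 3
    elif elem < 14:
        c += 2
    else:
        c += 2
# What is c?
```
Trace:
  c=0
  c=3, elem=1
  c=6, elem=3
  c=8, elem=35
  c=10, elem=24
  c=13, elem=1
  c=15, elem=10
  c=17, elem=32
  c=19, elem=10

Final answer: 19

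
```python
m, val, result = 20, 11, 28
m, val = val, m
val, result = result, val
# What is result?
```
Trace:
  m=20, val=11, result=28
  m=11, val=20, result=28
  m=11, val=28, result=20

Final answer: 20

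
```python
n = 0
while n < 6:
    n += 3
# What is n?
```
Trace:
  n=0
  n=3
  n=6

Final answer: 6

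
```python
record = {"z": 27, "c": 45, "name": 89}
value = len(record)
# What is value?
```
Trace:
  record={'z': 27, 'c': 45, 'name': 89}
  record={'z': 27, 'c': 45, 'name': 89}, value=3

Final answer: 3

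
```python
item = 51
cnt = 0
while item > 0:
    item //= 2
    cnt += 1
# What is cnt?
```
Trace:
  item=51
  item=51, cnt=0
  item=25, cnt=1
  item=12, cnt=2
  item=6, cnt=3
  item=3, cnt=4
  item=1, cnt=5
  item=0, cnt=6

Final answer: 6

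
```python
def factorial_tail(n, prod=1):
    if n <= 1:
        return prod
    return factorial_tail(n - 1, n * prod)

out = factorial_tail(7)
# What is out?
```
Call trace:
factorial_tail(n=7, prod=1)
  factorial_tail(n=6, prod=7)
    factorial_tail(n=5, prod=42)
      factorial_tail(n=4, prod=210)
        factorial_tail(n=3, prod=840)
          factorial_tail(n=2, prod=2520)
            factorial_tail(n=1, prod=5040)
            -> return 5040
          -> return 5040
        -> return 5040
      -> return 5040
    -> return 5040
  -> return 5040
-> return 5040

Final answer: 5040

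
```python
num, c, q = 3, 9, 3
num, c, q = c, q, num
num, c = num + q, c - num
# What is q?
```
Trace:
  num=3, c=9, q=3
  num=9, c=3, q=3
  num=12, c=-6, q=3

Final answer: 3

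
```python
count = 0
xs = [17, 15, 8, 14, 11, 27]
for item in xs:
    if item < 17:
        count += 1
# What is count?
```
Trace:
  count=0
  count=0, item=17
  count=1, item=15
  count=2, item=8
  count=3, item=14
  count=4, item=11
  count=4, item=27

Final answer: 4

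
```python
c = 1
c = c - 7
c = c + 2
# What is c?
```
Trace:
  c=1
  c=-6
  c=-4

Final answer: -4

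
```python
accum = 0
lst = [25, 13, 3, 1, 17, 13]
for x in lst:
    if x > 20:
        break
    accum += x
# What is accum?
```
Trace:
  accum=0
  accum=0, x=25

Final answer: 0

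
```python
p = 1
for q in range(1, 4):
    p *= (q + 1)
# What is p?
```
Trace:
  p=1
  p=2, q=1
  p=6, q=2
  p=24, q=3

Final answer: 24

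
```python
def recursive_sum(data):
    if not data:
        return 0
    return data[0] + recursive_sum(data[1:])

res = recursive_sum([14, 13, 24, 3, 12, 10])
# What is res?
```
Call trace:
recursive_sum(data=[14, 13, 24, 3, 12, 10])
  recursive_sum(data=[13, 24, 3, 12, 10])
    recursive_sum(data=[24, 3, 12, 10])
      recursive_sum(data=[3, 12, 10])
        recursive_sum(data=[12, 10])
          recursive_sum(data=[10])
            recursive_sum(data=[])
            -> return 0
          -> return 10
        -> return 22
      -> return 25
    -> return 49
  -> return 62
-> return 76

Final answer: 76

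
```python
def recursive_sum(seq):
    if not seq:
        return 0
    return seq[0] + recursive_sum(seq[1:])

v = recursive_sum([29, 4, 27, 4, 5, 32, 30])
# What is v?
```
Call trace:
recursive_sum(seq=[29, 4, 27, 4, 5, 32, 30])
  recursive_sum(seq=[4, 27, 4, 5, 32, 30])
    recursive_sum(seq=[27, 4, 5, 32, 30])
      recursive_sum(seq=[4, 5, 32, 30])
        recursive_sum(seq=[5, 32, 30])
          recursive_sum(seq=[32, 30])
            recursive_sum(seq=[30])
              recursive_sum(seq=[])
              -> return 0
            -> return 30
          -> return 62
        -> return 67
      -> return 71
    -> return 98
  -> return 102
-> return 131

Final answer: 131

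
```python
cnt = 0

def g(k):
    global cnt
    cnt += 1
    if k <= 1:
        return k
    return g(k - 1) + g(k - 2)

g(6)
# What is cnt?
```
Call trace (a repeated sub-call is expanded the first time; later identical calls just restate its return value):
g(k=6)
  g(k=5)
    g(k=4)
      g(k=3)
        g(k=2)
          g(k=1)
          -> return 1
          g(k=0)
          -> return 0
        -> return 1
        g(k=1)
        -> return 1
      -> return 2
      g(k=2) -> return 1  (same call as traced above)
    -> return 3
    g(k=3) -> return 2  (same call as traced above)
  -> return 5
  g(k=4) -> return 3  (same call as traced above)
-> return 8

cnt is incremented once per call, so count the calls in each subtree. Let C(k) = number of calls made by g(k).
C(0) = C(1) = 1 (base case, no recursion); C(k) = 1 + C(k - 1) + C(k - 2) otherwise.
C(2) = 1 + C(1) + C(0) = 1 + 1 + 1 = 3
C(3) = 1 + C(2) + C(1) = 1 + 3 + 1 = 5
C(4) = 1 + C(3) + C(2) = 1 + 5 + 3 = 9
C(5) = 1 + C(4) + C(3) = 1 + 9 + 5 = 15
C(6) = 1 + C(5) + C(4) = 1 + 15 + 9 = 25
cnt = C(6) = 25

Final answer: 25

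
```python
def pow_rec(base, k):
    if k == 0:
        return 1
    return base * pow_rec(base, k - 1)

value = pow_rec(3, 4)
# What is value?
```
Call trace:
pow_rec(base=3, k=4)
  pow_rec(base=3, k=3)
    pow_rec(base=3, k=2)
      pow_rec(base=3, k=1)
        pow_rec(base=3, k=0)
        -> return 1
      -> return 3
    -> return 9
  -> return 27
-> return 81

Final answer: 81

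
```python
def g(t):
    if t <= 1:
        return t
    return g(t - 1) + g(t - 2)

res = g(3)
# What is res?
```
Call trace:
g(t=3)
  g(t=2)
    g(t=1)
    -> return 1
    g(t=0)
    -> return 0
  -> return 1
  g(t=1)
  -> return 1
-> return 2

Final answer: 2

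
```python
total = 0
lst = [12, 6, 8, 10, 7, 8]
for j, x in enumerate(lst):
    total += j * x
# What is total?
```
Trace:
  total=0
  total=0, j=0, x=12
  total=6, j=1, x=6
  total=22, j=2, x=8
  total=52, j=3, x=10
  total=80, j=4, x=7
  total=120, j=5, x=8

Final answer: 120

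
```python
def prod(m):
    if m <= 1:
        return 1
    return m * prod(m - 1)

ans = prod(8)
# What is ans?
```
Call trace:
prod(m=8)
  prod(m=7)
    prod(m=6)
      prod(m=5)
        prod(m=4)
          prod(m=3)
            prod(m=2)
              prod(m=1)
              -> return 1
            -> return 2
          -> return 6
        -> return 24
      -> return 120
    -> return 720
  -> return 5040
-> return 40320

Final answer: 40320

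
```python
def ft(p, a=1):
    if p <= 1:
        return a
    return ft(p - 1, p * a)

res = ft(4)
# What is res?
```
Call trace:
ft(p=4, a=1)
  ft(p=3, a=4)
    ft(p=2, a=12)
      ft(p=1, a=24)
      -> return 24
    -> return 24
  -> return 24
-> return 24

Final answer: 24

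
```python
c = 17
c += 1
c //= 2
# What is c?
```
Trace:
  c=17
  c=18
  c=9

Final answer: 9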